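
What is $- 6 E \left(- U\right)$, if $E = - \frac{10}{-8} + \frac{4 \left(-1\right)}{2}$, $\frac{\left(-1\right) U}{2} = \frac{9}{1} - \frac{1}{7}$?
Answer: $\frac{558}{7} \approx 79.714$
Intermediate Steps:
$U = - \frac{124}{7}$ ($U = - 2 \left(\frac{9}{1} - \frac{1}{7}\right) = - 2 \left(9 \cdot 1 - \frac{1}{7}\right) = - 2 \left(9 - \frac{1}{7}\right) = \left(-2\right) \frac{62}{7} = - \frac{124}{7} \approx -17.714$)
$E = - \frac{3}{4}$ ($E = \left(-10\right) \left(- \frac{1}{8}\right) - 2 = \frac{5}{4} - 2 = - \frac{3}{4} \approx -0.75$)
$- 6 E \left(- U\right) = \left(-6\right) \left(- \frac{3}{4}\right) \left(\left(-1\right) \left(- \frac{124}{7}\right)\right) = \frac{9}{2} \cdot \frac{124}{7} = \frac{558}{7}$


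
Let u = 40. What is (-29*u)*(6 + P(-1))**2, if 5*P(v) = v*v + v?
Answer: -41760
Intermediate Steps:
P(v) = v/5 + v**2/5 (P(v) = (v*v + v)/5 = (v**2 + v)/5 = (v + v**2)/5 = v/5 + v**2/5)
(-29*u)*(6 + P(-1))**2 = (-29*40)*(6 + (1/5)*(-1)*(1 - 1))**2 = -1160*(6 + (1/5)*(-1)*0)**2 = -1160*(6 + 0)**2 = -1160*6**2 = -1160*36 = -41760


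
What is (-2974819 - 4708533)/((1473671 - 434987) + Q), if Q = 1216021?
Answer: -7683352/2254705 ≈ -3.4077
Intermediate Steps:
(-2974819 - 4708533)/((1473671 - 434987) + Q) = (-2974819 - 4708533)/((1473671 - 434987) + 1216021) = -7683352/(1038684 + 1216021) = -7683352/2254705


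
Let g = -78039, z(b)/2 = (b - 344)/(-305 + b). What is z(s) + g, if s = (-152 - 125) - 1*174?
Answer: -9832649/126 ≈ -78037.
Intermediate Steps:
s = -451 (s = -277 - 174 = -451)
z(b) = 2*(-344 + b)/(-305 + b) (z(b) = 2*((b - 344)/(-305 + b)) = 2*((-344 + b)/(-305 + b)) = 2*(-344 + b)/(-305 + b))
z(s) + g = 2*(-344 - 451)/(-305 - 451) - 78039 = 2*(-795)/(-756) - 78039 = 2*(-1/756)*(-795) - 78039 = 265/126 - 78039 = -9832649/126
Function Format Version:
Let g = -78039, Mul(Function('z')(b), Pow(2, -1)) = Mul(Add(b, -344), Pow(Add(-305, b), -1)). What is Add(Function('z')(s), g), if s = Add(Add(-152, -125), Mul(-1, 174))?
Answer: Rational(-9832649, 126) ≈ -78037.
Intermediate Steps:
s = -451 (s = Add(-277, -174) = -451)
Function('z')(b) = Mul(2, Pow(Add(-305, b), -1), Add(-344, b)) (Function('z')(b) = Mul(2, Mul(Add(b, -344), Pow(Add(-305, b), -1))) = Mul(2, Mul(Add(-344, b), Pow(Add(-305, b), -1))) = Mul(2, Mul(Pow(Add(-305, b), -1), Add(-344, b))) = Mul(2, Pow(Add(-305, b), -1), Add(-344, b)))
Add(Function('z')(s), g) = Add(Mul(2, Pow(Add(-305, -451), -1), Add(-344, -451)), -78039) = Add(Mul(2, Pow(-756, -1), -795), -78039) = Add(Mul(2, Rational(-1, 756), -795), -78039) = Add(Rational(265, 126), -78039) = Rational(-9832649, 126)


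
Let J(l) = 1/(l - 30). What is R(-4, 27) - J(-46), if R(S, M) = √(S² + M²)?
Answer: 1/76 + √745 ≈ 27.308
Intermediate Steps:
R(S, M) = √(M² + S²)
J(l) = 1/(-30 + l)
R(-4, 27) - J(-46) = √(27² + (-4)²) - 1/(-30 - 46) = √(729 + 16) - 1/(-76) = √745 - 1*(-1/76) = √745 + 1/76 = 1/76 + √745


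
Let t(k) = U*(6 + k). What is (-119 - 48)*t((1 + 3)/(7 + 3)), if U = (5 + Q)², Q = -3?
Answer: -21376/5 ≈ -4275.2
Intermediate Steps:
U = 4 (U = (5 - 3)² = 2² = 4)
t(k) = 24 + 4*k (t(k) = 4*(6 + k) = 24 + 4*k)
(-119 - 48)*t((1 + 3)/(7 + 3)) = (-119 - 48)*(24 + 4*((1 + 3)/(7 + 3))) = -167*(24 + 4*(4/10)) = -167*(24 + 4*(4*(⅒))) = -167*(24 + 4*(⅖)) = -167*(24 + 8/5) = -167*128/5 = -21376/5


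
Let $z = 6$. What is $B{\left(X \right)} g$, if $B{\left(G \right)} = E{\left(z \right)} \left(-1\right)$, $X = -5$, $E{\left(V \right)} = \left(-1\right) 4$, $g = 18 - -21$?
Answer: $156$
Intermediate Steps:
$g = 39$ ($g = 18 + 21 = 39$)
$E{\left(V \right)} = -4$
$B{\left(G \right)} = 4$ ($B{\left(G \right)} = \left(-4\right) \left(-1\right) = 4$)
$B{\left(X \right)} g = 4 \cdot 39 = 156$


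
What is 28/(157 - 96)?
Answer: 28/61 ≈ 0.45902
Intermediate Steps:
28/(157 - 96) = 28/61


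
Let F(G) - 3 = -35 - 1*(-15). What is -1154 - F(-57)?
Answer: -1137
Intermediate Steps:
F(G) = -17 (F(G) = 3 + (-35 - 1*(-15)) = 3 + (-35 + 15) = 3 - 20 = -17)
-1154 - F(-57) = -1154 - 1*(-17) = -1154 + 17 = -1137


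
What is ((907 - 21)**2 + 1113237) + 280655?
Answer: 2178888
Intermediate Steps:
((907 - 21)**2 + 1113237) + 280655 = (886**2 + 1113237) + 280655 = (784996 + 1113237) + 280655 = 1898233 + 280655 = 2178888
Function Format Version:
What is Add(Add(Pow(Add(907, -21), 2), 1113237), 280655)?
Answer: 2178888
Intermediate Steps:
Add(Add(Pow(Add(907, -21), 2), 1113237), 280655) = Add(Add(Pow(886, 2), 1113237), 280655) = Add(Add(784996, 1113237), 280655) = Add(1898233, 280655) = 2178888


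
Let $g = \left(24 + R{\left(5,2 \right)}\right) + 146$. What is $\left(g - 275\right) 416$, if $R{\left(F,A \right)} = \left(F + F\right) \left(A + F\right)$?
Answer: $-14560$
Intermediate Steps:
$R{\left(F,A \right)} = 2 F \left(A + F\right)$
$g = 240$ ($g = \left(24 + 2 \cdot 5 \left(2 + 5\right)\right) + 146 = \left(24 + 2 \cdot 5 \cdot 7\right) + 146 = \left(24 + 70\right) + 146 = 94 + 146 = 240$)
$\left(g - 275\right) 416 = \left(240 - 275\right) 416 = \left(-35\right) 416 = -14560$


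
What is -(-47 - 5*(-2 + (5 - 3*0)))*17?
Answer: 1054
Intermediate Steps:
-(-47 - 5*(-2 + (5 - 3*0)))*17 = -(-47 - 5*(-2 + (5 + 0)))*17 = -(-47 - 5*(-2 + 5))*17 = -(-47 - 5*3)*17 = -(-47 - 15)*17 = -(-62)*17 = -1*(-1054) = 1054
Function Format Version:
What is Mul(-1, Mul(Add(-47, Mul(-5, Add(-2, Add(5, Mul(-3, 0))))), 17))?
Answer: 1054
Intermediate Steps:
Mul(-1, Mul(Add(-47, Mul(-5, Add(-2, Add(5, Mul(-3, 0))))), 17)) = Mul(-1, Mul(Add(-47, Mul(-5, Add(-2, Add(5, 0)))), 17)) = Mul(-1, Mul(Add(-47, Mul(-5, Add(-2, 5))), 17)) = Mul(-1, Mul(Add(-47, Mul(-5, 3)), 17)) = Mul(-1, Mul(Add(-47, -15), 17)) = Mul(-1, Mul(-62, 17)) = Mul(-1, -1054) = 1054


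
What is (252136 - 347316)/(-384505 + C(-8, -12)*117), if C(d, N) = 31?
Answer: 47590/190439 ≈ 0.24990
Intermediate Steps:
(252136 - 347316)/(-384505 + C(-8, -12)*117) = (252136 - 347316)/(-384505 + 31*117) = -95180/(-384505 + 3627) = -95180/(-380878) = -95180*(-1/380878) = 47590/190439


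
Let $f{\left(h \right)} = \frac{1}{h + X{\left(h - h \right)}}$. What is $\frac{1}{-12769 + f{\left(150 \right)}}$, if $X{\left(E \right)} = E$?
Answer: $- \frac{150}{1915349} \approx -7.8315 \cdot 10^{-5}$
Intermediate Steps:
$f{\left(h \right)} = \frac{1}{h}$ ($f{\left(h \right)} = \frac{1}{h + \left(h - h\right)} = \frac{1}{h + 0} = \frac{1}{h}$)
$\frac{1}{-12769 + f{\left(150 \right)}} = \frac{1}{-12769 + \frac{1}{150}} = \frac{1}{- \frac{1915349}{150}} = - \frac{150}{1915349}$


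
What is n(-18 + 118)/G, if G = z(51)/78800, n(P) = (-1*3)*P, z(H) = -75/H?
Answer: 16075200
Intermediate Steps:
n(P) = -3*P
G = -1/53584 (G = -75/51/78800 = -75*1/51*(1/78800) = -25/17*1/78800 = -1/53584 ≈ -1.8662e-5)
n(-18 + 118)/G = (-3*(-18 + 118))/(-1/53584) = -3*100*(-53584) = -300*(-53584) = 16075200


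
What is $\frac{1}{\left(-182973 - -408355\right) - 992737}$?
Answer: $- \frac{1}{767355} \approx -1.3032 \cdot 10^{-6}$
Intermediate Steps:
$\frac{1}{\left(-182973 - -408355\right) - 992737} = \frac{1}{\left(-182973 + 408355\right) - 992737} = \frac{1}{225382 - 992737} = \frac{1}{-767355} = - \frac{1}{767355}$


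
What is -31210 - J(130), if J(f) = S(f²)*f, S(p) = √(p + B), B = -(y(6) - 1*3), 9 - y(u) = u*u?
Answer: -31210 - 130*√16930 ≈ -48125.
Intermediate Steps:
y(u) = 9 - u² (y(u) = 9 - u*u = 9 - u²)
B = 30 (B = -((9 - 1*6²) - 1*3) = -((9 - 1*36) - 3) = -((9 - 36) - 3) = -(-27 - 3) = -1*(-30) = 30)
S(p) = √(30 + p) (S(p) = √(p + 30) = √(30 + p))
J(f) = f*√(30 + f²) (J(f) = √(30 + f²)*f = f*√(30 + f²))
-31210 - J(130) = -31210 - 130*√(30 + 130²) = -31210 - 130*√(30 + 16900) = -31210 - 130*√16930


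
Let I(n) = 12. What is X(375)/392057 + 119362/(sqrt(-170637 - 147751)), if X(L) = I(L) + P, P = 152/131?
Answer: 1724/51359467 - 59681*I*sqrt(79597)/79597 ≈ 3.3567e-5 - 211.54*I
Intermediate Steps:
P = 152/131 (P = 152*(1/131) = 152/131 ≈ 1.1603)
X(L) = 1724/131 (X(L) = 12 + 152/131 = 1724/131)
X(375)/392057 + 119362/(sqrt(-170637 - 147751)) = (1724/131)/392057 + 119362/(sqrt(-170637 - 147751)) = (1724/131)*(1/392057) + 119362/(sqrt(-318388)) = 1724/51359467 + 119362/((2*I*sqrt(79597))) = 1724/51359467 + 119362*(-I*sqrt(79597)/159194) = 1724/51359467 - 59681*I*sqrt(79597)/79597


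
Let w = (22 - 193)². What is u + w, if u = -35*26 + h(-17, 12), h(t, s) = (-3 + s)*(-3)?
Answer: 28304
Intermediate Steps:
h(t, s) = 9 - 3*s
u = -937 (u = -35*26 + (9 - 3*12) = -910 + (9 - 36) = -910 - 27 = -937)
w = 29241 (w = (-171)² = 29241)
u + w = -937 + 29241 = 28304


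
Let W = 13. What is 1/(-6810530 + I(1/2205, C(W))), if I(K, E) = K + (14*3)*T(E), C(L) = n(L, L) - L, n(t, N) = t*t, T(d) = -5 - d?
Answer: -2205/15032128859 ≈ -1.4669e-7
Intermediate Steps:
n(t, N) = t**2
C(L) = L**2 - L
I(K, E) = -210 + K - 42*E (I(K, E) = K + (14*3)*(-5 - E) = K + 42*(-5 - E) = K + (-210 - 42*E) = -210 + K - 42*E)
1/(-6810530 + I(1/2205, C(W))) = 1/(-6810530 + (-210 + 1/2205 - 546*(-1 + 13))) = 1/(-6810530 + (-210 + 1/2205 - 546*12)) = 1/(-6810530 + (-210 + 1/2205 - 42*156)) = 1/(-6810530 + (-210 + 1/2205 - 6552)) = 1/(-6810530 - 14910209/2205) = 1/(-15032128859/2205) = -2205/15032128859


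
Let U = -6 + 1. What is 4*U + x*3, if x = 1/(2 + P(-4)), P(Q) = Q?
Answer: -43/2 ≈ -21.500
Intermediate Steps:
U = -5
x = -½ (x = 1/(2 - 4) = 1/(-2) = -½ ≈ -0.50000)
4*U + x*3 = 4*(-5) - ½*3 = -20 - 3/2 = -43/2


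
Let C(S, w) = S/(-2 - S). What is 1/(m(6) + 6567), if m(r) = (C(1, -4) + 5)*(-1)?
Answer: 3/19687 ≈ 0.00015238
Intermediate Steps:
m(r) = -14/3 (m(r) = (-1*1/(2 + 1) + 5)*(-1) = (-1*1/3 + 5)*(-1) = (-1*1*1/3 + 5)*(-1) = (-1/3 + 5)*(-1) = (14/3)*(-1) = -14/3)
1/(m(6) + 6567) = 1/(-14/3 + 6567) = 1/(19687/3) = 3/19687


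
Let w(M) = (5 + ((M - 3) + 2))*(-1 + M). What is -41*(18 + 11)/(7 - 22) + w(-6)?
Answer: 1399/15 ≈ 93.267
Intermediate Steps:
w(M) = (-1 + M)*(4 + M) (w(M) = (5 + ((-3 + M) + 2))*(-1 + M) = (5 + (-1 + M))*(-1 + M) = (4 + M)*(-1 + M) = (-1 + M)*(4 + M))
-41*(18 + 11)/(7 - 22) + w(-6) = -41*(18 + 11)/(7 - 22) + (-4 + (-6)² + 3*(-6)) = -1189/(-15) + (-4 + 36 - 18) = -1189*(-1)/15 + 14 = -41*(-29/15) + 14 = 1189/15 + 14 = 1399/15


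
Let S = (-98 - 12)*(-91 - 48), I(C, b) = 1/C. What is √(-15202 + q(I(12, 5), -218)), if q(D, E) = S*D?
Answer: I*√501402/6 ≈ 118.02*I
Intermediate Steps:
S = 15290 (S = -110*(-139) = 15290)
q(D, E) = 15290*D
√(-15202 + q(I(12, 5), -218)) = √(-15202 + 15290/12) = √(-15202 + 15290*(1/12)) = √(-15202 + 7645/6) = √(-83567/6) = I*√501402/6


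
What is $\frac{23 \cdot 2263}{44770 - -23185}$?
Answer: $\frac{52049}{67955} \approx 0.76593$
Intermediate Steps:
$\frac{23 \cdot 2263}{44770 - -23185} = \frac{52049}{44770 + 23185} = \frac{52049}{67955}$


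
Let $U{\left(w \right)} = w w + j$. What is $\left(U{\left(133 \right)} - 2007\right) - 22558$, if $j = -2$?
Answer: $-6878$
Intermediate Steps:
$U{\left(w \right)} = -2 + w^{2}$ ($U{\left(w \right)} = w w - 2 = w^{2} - 2 = -2 + w^{2}$)
$\left(U{\left(133 \right)} - 2007\right) - 22558 = \left(\left(-2 + 133^{2}\right) - 2007\right) - 22558 = \left(\left(-2 + 17689\right) - 2007\right) - 22558 = \left(17687 - 2007\right) - 22558 = 15680 - 22558 = -6878$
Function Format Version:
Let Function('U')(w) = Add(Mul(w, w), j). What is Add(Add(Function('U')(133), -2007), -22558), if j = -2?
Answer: -6878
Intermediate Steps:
Function('U')(w) = Add(-2, Pow(w, 2)) (Function('U')(w) = Add(Mul(w, w), -2) = Add(Pow(w, 2), -2) = Add(-2, Pow(w, 2)))
Add(Add(Function('U')(133), -2007), -22558) = Add(Add(Add(-2, Pow(133, 2)), -2007), -22558) = Add(Add(Add(-2, 17689), -2007), -22558) = Add(Add(17687, -2007), -22558) = Add(15680, -22558) = -6878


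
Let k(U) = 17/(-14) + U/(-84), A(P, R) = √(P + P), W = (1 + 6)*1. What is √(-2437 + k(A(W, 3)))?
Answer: √(-4301010 - 21*√14)/42 ≈ 49.379*I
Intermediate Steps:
W = 7 (W = 7*1 = 7)
A(P, R) = √2*√P (A(P, R) = √(2*P) = √2*√P)
k(U) = -17/14 - U/84 (k(U) = 17*(-1/14) + U*(-1/84) = -17/14 - U/84)
√(-2437 + k(A(W, 3))) = √(-2437 + (-17/14 - √2*√7/84)) = √(-2437 + (-17/14 - √14/84)) = √(-34135/14 - √14/84)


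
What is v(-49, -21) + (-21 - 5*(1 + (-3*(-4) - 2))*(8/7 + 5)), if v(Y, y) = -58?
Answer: -2918/7 ≈ -416.86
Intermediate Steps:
v(-49, -21) + (-21 - 5*(1 + (-3*(-4) - 2))*(8/7 + 5)) = -58 + (-21 - 5*(1 + (-3*(-4) - 2))*(8/7 + 5)) = -58 + (-21 - 5*(1 + (12 - 2))*(8*(⅐) + 5)) = -58 + (-21 - 5*(1 + 10)*(8/7 + 5)) = -58 + (-21 - 55*43/7) = -58 + (-21 - 5*473/7) = -58 + (-21 - 2365/7) = -58 - 2512/7 = -2918/7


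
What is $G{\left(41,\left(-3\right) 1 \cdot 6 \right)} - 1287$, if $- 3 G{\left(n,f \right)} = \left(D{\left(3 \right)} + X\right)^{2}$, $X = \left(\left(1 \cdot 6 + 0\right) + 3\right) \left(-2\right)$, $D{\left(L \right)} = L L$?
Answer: $-1314$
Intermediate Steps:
$D{\left(L \right)} = L^{2}$
$X = -18$ ($X = \left(\left(6 + 0\right) + 3\right) \left(-2\right) = \left(6 + 3\right) \left(-2\right) = 9 \left(-2\right) = -18$)
$G{\left(n,f \right)} = -27$ ($G{\left(n,f \right)} = - \frac{\left(3^{2} - 18\right)^{2}}{3} = - \frac{\left(9 - 18\right)^{2}}{3} = - \frac{\left(-9\right)^{2}}{3} = \left(- \frac{1}{3}\right) 81 = -27$)
$G{\left(41,\left(-3\right) 1 \cdot 6 \right)} - 1287 = -27 - 1287 = -1314$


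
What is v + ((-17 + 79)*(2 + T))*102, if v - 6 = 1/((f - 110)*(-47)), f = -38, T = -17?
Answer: -659804423/6956 ≈ -94854.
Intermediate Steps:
v = 41737/6956 (v = 6 + 1/(-38 - 110*(-47)) = 6 - 1/47/(-148) = 6 - 1/148*(-1/47) = 6 + 1/6956 = 41737/6956 ≈ 6.0001)
v + ((-17 + 79)*(2 + T))*102 = 41737/6956 + ((-17 + 79)*(2 - 17))*102 = 41737/6956 + (62*(-15))*102 = 41737/6956 - 930*102 = 41737/6956 - 94860 = -659804423/6956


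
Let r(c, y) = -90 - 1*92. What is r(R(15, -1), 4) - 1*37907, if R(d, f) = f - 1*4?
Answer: -38089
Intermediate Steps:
R(d, f) = -4 + f (R(d, f) = f - 4 = -4 + f)
r(c, y) = -182 (r(c, y) = -90 - 92 = -182)
r(R(15, -1), 4) - 1*37907 = -182 - 1*37907 = -182 - 37907 = -38089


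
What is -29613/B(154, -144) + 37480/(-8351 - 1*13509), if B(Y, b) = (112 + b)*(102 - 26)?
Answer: 27809441/2658176 ≈ 10.462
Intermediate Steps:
B(Y, b) = 8512 + 76*b (B(Y, b) = (112 + b)*76 = 8512 + 76*b)
-29613/B(154, -144) + 37480/(-8351 - 1*13509) = -29613/(8512 + 76*(-144)) + 37480/(-8351 - 1*13509) = -29613/(8512 - 10944) + 37480/(-8351 - 13509) = -29613/(-2432) + 37480/(-21860) = -29613*(-1/2432) + 37480*(-1/21860) = 29613/2432 - 1874/1093 = 27809441/2658176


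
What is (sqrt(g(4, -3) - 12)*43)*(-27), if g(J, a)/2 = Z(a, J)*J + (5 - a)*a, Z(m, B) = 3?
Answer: -6966*I ≈ -6966.0*I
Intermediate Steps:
g(J, a) = 6*J + 2*a*(5 - a) (g(J, a) = 2*(3*J + (5 - a)*a) = 2*(3*J + a*(5 - a)) = 6*J + 2*a*(5 - a))
(sqrt(g(4, -3) - 12)*43)*(-27) = (sqrt((-2*(-3)**2 + 6*4 + 10*(-3)) - 12)*43)*(-27) = (sqrt((-2*9 + 24 - 30) - 12)*43)*(-27) = (sqrt((-18 + 24 - 30) - 12)*43)*(-27) = (sqrt(-24 - 12)*43)*(-27) = (sqrt(-36)*43)*(-27) = ((6*I)*43)*(-27) = (258*I)*(-27) = -6966*I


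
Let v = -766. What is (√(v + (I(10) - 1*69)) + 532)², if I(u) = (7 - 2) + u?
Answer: 282204 + 2128*I*√205 ≈ 2.822e+5 + 30468.0*I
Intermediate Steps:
I(u) = 5 + u
(√(v + (I(10) - 1*69)) + 532)² = (√(-766 + ((5 + 10) - 1*69)) + 532)² = (√(-766 + (15 - 69)) + 532)² = (√(-766 - 54) + 532)² = (√(-820) + 532)² = (2*I*√205 + 532)² = (532 + 2*I*√205)²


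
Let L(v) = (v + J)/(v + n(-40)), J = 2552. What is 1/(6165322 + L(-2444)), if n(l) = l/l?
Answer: 2443/15061881538 ≈ 1.6220e-7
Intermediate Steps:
n(l) = 1
L(v) = (2552 + v)/(1 + v) (L(v) = (v + 2552)/(v + 1) = (2552 + v)/(1 + v))
1/(6165322 + L(-2444)) = 1/(6165322 + (2552 - 2444)/(1 - 2444)) = 1/(6165322 + 108/(-2443)) = 1/(6165322 - 1/2443*108) = 1/(6165322 - 108/2443) = 1/(15061881538/2443) = 2443/15061881538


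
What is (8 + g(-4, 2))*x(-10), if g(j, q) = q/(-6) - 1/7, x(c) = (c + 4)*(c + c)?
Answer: 6320/7 ≈ 902.86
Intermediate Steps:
x(c) = 2*c*(4 + c) (x(c) = (4 + c)*(2*c) = 2*c*(4 + c))
g(j, q) = -⅐ - q/6 (g(j, q) = q*(-⅙) - 1*⅐ = -q/6 - ⅐ = -⅐ - q/6)
(8 + g(-4, 2))*x(-10) = (8 + (-⅐ - ⅙*2))*(2*(-10)*(4 - 10)) = (8 + (-⅐ - ⅓))*(2*(-10)*(-6)) = (8 - 10/21)*120 = (158/21)*120 = 6320/7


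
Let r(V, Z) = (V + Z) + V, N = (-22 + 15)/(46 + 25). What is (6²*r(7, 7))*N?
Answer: -5292/71 ≈ -74.535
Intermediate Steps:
N = -7/71 ≈ -0.098592
r(V, Z) = Z + 2*V
(6²*r(7, 7))*N = (6²*(7 + 2*7))*(-7/71) = (36*(7 + 14))*(-7/71) = (36*21)*(-7/71) = 756*(-7/71) = -5292/71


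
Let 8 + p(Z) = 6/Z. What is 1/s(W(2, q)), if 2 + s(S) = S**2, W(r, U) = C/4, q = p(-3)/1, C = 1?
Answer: -16/31 ≈ -0.51613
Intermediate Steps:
p(Z) = -8 + 6/Z
q = -10 (q = (-8 + 6/(-3))/1 = (-8 + 6*(-1/3))*1 = (-8 - 2)*1 = -10*1 = -10)
W(r, U) = 1/4
s(S) = -2 + S**2
1/s(W(2, q)) = 1/(-2 + (1/4)**2) = 1/(-2 + 1/16) = 1/(-31/16) = -16/31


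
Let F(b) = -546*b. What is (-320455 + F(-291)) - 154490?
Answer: -316059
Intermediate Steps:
(-320455 + F(-291)) - 154490 = (-320455 - 546*(-291)) - 154490 = (-320455 + 158886) - 154490 = -161569 - 154490 = -316059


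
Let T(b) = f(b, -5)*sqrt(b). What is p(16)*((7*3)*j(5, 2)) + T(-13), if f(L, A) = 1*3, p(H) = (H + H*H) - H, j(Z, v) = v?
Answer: 10752 + 3*I*sqrt(13) ≈ 10752.0 + 10.817*I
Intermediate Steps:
p(H) = H**2 (p(H) = (H + H**2) - H = H**2)
f(L, A) = 3
T(b) = 3*sqrt(b)
p(16)*((7*3)*j(5, 2)) + T(-13) = 16**2*((7*3)*2) + 3*sqrt(-13) = 256*(21*2) + 3*(I*sqrt(13)) = 256*42 + 3*I*sqrt(13) = 10752 + 3*I*sqrt(13)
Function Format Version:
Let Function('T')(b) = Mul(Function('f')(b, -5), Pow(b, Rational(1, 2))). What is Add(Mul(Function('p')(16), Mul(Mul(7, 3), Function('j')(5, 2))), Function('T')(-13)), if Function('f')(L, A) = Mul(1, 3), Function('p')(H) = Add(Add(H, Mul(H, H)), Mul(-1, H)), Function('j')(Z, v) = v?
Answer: Add(10752, Mul(3, I, Pow(13, Rational(1, 2)))) ≈ Add(10752., Mul(10.817, I))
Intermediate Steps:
Function('p')(H) = Pow(H, 2) (Function('p')(H) = Add(Add(H, Pow(H, 2)), Mul(-1, H)) = Pow(H, 2))
Function('f')(L, A) = 3
Function('T')(b) = Mul(3, Pow(b, Rational(1, 2)))
Add(Mul(Function('p')(16), Mul(Mul(7, 3), Function('j')(5, 2))), Function('T')(-13)) = Add(Mul(Pow(16, 2), Mul(Mul(7, 3), 2)), Mul(3, Pow(-13, Rational(1, 2)))) = Add(Mul(256, Mul(21, 2)), Mul(3, Mul(I, Pow(13, Rational(1, 2))))) = Add(Mul(256, 42), Mul(3, I, Pow(13, Rational(1, 2)))) = Add(10752, Mul(3, I, Pow(13, Rational(1, 2))))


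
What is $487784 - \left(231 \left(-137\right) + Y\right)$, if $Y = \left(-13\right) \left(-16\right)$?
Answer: $519223$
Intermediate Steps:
$Y = 208$
$487784 - \left(231 \left(-137\right) + Y\right) = 487784 - \left(231 \left(-137\right) + 208\right) = 487784 - \left(-31647 + 208\right) = 487784 - -31439 = 487784 + 31439 = 519223$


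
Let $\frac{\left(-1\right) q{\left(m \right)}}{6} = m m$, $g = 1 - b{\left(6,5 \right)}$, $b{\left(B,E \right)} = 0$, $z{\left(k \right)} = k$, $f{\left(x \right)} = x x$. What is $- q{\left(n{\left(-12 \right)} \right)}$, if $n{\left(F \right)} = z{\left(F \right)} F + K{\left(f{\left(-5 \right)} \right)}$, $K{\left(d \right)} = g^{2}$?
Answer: $126150$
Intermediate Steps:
$f{\left(x \right)} = x^{2}$
$g = 1$ ($g = 1 - 0 = 1 + 0 = 1$)
$K{\left(d \right)} = 1$ ($K{\left(d \right)} = 1^{2} = 1$)
$n{\left(F \right)} = 1 + F^{2}$ ($n{\left(F \right)} = F F + 1 = F^{2} + 1 = 1 + F^{2}$)
$q{\left(m \right)} = - 6 m^{2}$ ($q{\left(m \right)} = - 6 m m = - 6 m^{2}$)
$- q{\left(n{\left(-12 \right)} \right)} = - \left(-6\right) \left(1 + \left(-12\right)^{2}\right)^{2} = - \left(-6\right) \left(1 + 144\right)^{2} = - \left(-6\right) 145^{2} = - \left(-6\right) 21025 = \left(-1\right) \left(-126150\right) = 126150$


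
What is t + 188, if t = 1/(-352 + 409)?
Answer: 10717/57 ≈ 188.02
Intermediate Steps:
t = 1/57 ≈ 0.017544
t + 188 = 1/57 + 188 = 10717/57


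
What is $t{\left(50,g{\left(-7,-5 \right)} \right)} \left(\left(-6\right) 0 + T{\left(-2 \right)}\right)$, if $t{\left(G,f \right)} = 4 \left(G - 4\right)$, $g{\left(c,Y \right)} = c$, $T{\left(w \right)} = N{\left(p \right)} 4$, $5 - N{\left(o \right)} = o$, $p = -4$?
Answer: $6624$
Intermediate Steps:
$N{\left(o \right)} = 5 - o$
$T{\left(w \right)} = 36$ ($T{\left(w \right)} = \left(5 - -4\right) 4 = \left(5 + 4\right) 4 = 9 \cdot 4 = 36$)
$t{\left(G,f \right)} = -16 + 4 G$ ($t{\left(G,f \right)} = 4 \left(-4 + G\right) = -16 + 4 G$)
$t{\left(50,g{\left(-7,-5 \right)} \right)} \left(\left(-6\right) 0 + T{\left(-2 \right)}\right) = \left(-16 + 4 \cdot 50\right) \left(\left(-6\right) 0 + 36\right) = \left(-16 + 200\right) \left(0 + 36\right) = 184 \cdot 36 = 6624$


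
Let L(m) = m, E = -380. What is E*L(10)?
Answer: -3800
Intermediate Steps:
E*L(10) = -380*10 = -3800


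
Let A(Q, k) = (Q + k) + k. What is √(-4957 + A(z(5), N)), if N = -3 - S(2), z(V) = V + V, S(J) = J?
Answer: I*√4957 ≈ 70.406*I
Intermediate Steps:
z(V) = 2*V
N = -5 (N = -3 - 1*2 = -3 - 2 = -5)
A(Q, k) = Q + 2*k
√(-4957 + A(z(5), N)) = √(-4957 + (2*5 + 2*(-5))) = √(-4957 + (10 - 10)) = √(-4957 + 0) = √(-4957) = I*√4957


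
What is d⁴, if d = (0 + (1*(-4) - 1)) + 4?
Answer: 1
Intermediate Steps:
d = -1 (d = (0 + (-4 - 1)) + 4 = (0 - 5) + 4 = -5 + 4 = -1)
d⁴ = (-1)⁴ = 1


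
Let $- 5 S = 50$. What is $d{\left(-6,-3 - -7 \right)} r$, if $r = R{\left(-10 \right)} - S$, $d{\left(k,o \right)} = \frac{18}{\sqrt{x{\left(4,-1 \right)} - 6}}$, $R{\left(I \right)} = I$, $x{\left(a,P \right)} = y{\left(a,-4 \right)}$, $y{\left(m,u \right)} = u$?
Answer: $0$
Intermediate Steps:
$x{\left(a,P \right)} = -4$
$S = -10$ ($S = \left(- \frac{1}{5}\right) 50 = -10$)
$d{\left(k,o \right)} = - \frac{9 i \sqrt{10}}{5}$ ($d{\left(k,o \right)} = \frac{18}{\sqrt{-4 - 6}} = \frac{18}{\sqrt{-10}} = \frac{18}{i \sqrt{10}} = 18 \left(- \frac{i \sqrt{10}}{10}\right) = - \frac{9 i \sqrt{10}}{5}$)
$r = 0$ ($r = -10 - -10 = -10 + 10 = 0$)
$d{\left(-6,-3 - -7 \right)} r = - \frac{9 i \sqrt{10}}{5} \cdot 0 = 0$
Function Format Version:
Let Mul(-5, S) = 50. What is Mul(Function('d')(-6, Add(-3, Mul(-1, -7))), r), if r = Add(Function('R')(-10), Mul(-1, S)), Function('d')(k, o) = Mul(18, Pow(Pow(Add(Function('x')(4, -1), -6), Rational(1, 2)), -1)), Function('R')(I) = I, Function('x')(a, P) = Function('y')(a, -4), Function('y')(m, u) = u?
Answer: 0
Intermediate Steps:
Function('x')(a, P) = -4
S = -10 (S = Mul(Rational(-1, 5), 50) = -10)
Function('d')(k, o) = Mul(Rational(-9, 5), I, Pow(10, Rational(1, 2))) (Function('d')(k, o) = Mul(18, Pow(Pow(Add(-4, -6), Rational(1, 2)), -1)) = Mul(18, Pow(Pow(-10, Rational(1, 2)), -1)) = Mul(18, Pow(Mul(I, Pow(10, Rational(1, 2))), -1)) = Mul(18, Mul(Rational(-1, 10), I, Pow(10, Rational(1, 2)))) = Mul(Rational(-9, 5), I, Pow(10, Rational(1, 2))))
r = 0 (r = Add(-10, Mul(-1, -10)) = Add(-10, 10) = 0)
Mul(Function('d')(-6, Add(-3, Mul(-1, -7))), r) = Mul(Mul(Rational(-9, 5), I, Pow(10, Rational(1, 2))), 0) = 0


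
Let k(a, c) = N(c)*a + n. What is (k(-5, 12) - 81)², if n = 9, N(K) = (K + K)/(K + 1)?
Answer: 1115136/169 ≈ 6598.4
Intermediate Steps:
N(K) = 2*K/(1 + K) (N(K) = (2*K)/(1 + K) = 2*K/(1 + K))
k(a, c) = 9 + 2*a*c/(1 + c) (k(a, c) = (2*c/(1 + c))*a + 9 = 2*a*c/(1 + c) + 9 = 9 + 2*a*c/(1 + c))
(k(-5, 12) - 81)² = ((9 + 9*12 + 2*(-5)*12)/(1 + 12) - 81)² = ((9 + 108 - 120)/13 - 81)² = ((1/13)*(-3) - 81)² = (-3/13 - 81)² = (-1056/13)² = 1115136/169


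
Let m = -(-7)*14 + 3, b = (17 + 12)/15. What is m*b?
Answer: 2929/15 ≈ 195.27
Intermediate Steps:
b = 29/15 (b = 29*(1/15) = 29/15 ≈ 1.9333)
m = 101 (m = -7*(-14) + 3 = 98 + 3 = 101)
m*b = 101*(29/15) = 2929/15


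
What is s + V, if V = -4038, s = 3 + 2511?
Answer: -1524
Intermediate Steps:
s = 2514
s + V = 2514 - 4038 = -1524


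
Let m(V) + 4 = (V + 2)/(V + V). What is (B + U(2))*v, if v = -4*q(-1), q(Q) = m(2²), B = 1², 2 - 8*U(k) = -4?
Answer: 91/4 ≈ 22.750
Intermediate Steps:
U(k) = ¾ (U(k) = ¼ - ⅛*(-4) = ¼ + ½ = ¾)
B = 1
m(V) = -4 + (2 + V)/(2*V) (m(V) = -4 + (V + 2)/(V + V) = -4 + (2 + V)/((2*V)) = -4 + (2 + V)*(1/(2*V)) = -4 + (2 + V)/(2*V))
q(Q) = -13/4 (q(Q) = -7/2 + 1/(2²) = -7/2 + 1/4 = -7/2 + ¼ = -13/4)
v = 13 (v = -4*(-13/4) = 13)
(B + U(2))*v = (1 + ¾)*13 = (7/4)*13 = 91/4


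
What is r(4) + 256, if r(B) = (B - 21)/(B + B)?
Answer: 2031/8 ≈ 253.88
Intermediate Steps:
r(B) = (-21 + B)/(2*B) (r(B) = (-21 + B)/((2*B)) = (-21 + B)*(1/(2*B)) = (-21 + B)/(2*B))
r(4) + 256 = (½)*(-21 + 4)/4 + 256 = (½)*(¼)*(-17) + 256 = -17/8 + 256 = 2031/8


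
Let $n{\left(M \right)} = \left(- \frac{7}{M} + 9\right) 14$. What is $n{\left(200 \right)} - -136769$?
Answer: $\frac{13689451}{100} \approx 1.3689 \cdot 10^{5}$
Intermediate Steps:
$n{\left(M \right)} = 126 - \frac{98}{M}$ ($n{\left(M \right)} = \left(9 - \frac{7}{M}\right) 14 = 126 - \frac{98}{M}$)
$n{\left(200 \right)} - -136769 = \left(126 - \frac{98}{200}\right) - -136769 = \left(126 - \frac{49}{100}\right) + 136769 = \frac{12551}{100} + 136769 = \frac{13689451}{100}$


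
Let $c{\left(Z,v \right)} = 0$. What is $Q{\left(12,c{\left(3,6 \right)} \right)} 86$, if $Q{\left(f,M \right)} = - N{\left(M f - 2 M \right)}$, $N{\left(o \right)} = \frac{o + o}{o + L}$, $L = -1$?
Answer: $0$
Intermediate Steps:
$N{\left(o \right)} = \frac{2 o}{-1 + o}$ ($N{\left(o \right)} = \frac{o + o}{o - 1} = \frac{2 o}{-1 + o}$)
$Q{\left(f,M \right)} = - \frac{2 \left(- 2 M + M f\right)}{-1 - 2 M + M f}$ ($Q{\left(f,M \right)} = - \frac{2 \left(M f - 2 M\right)}{-1 + \left(M f - 2 M\right)} = - \frac{2 \left(- 2 M + M f\right)}{-1 + \left(- 2 M + M f\right)} = - \frac{2 \left(- 2 M + M f\right)}{-1 - 2 M + M f}$)
$Q{\left(12,c{\left(3,6 \right)} \right)} 86 = \left(-2\right) 0 \frac{1}{-1 + 0 \left(-2 + 12\right)} \left(-2 + 12\right) 86 = \left(-2\right) 0 \frac{1}{-1 + 0 \cdot 10} \cdot 10 \cdot 86 = \left(-2\right) 0 \frac{1}{-1 + 0} \cdot 10 \cdot 86 = \left(-2\right) 0 \frac{1}{-1} \cdot 10 \cdot 86 = \left(-2\right) 0 \left(-1\right) 10 \cdot 86 = 0 \cdot 86 = 0$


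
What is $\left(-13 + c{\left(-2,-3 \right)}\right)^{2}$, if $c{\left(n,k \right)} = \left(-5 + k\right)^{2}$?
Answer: $2601$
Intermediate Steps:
$\left(-13 + c{\left(-2,-3 \right)}\right)^{2} = \left(-13 + \left(-5 - 3\right)^{2}\right)^{2} = \left(-13 + \left(-8\right)^{2}\right)^{2} = \left(-13 + 64\right)^{2} = 51^{2} = 2601$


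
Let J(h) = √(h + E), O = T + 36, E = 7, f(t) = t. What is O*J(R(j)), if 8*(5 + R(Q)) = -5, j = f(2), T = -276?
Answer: -60*√22 ≈ -281.42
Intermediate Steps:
j = 2
R(Q) = -45/8 (R(Q) = -5 + (⅛)*(-5) = -5 - 5/8 = -45/8)
O = -240 (O = -276 + 36 = -240)
J(h) = √(7 + h) (J(h) = √(h + 7) = √(7 + h))
O*J(R(j)) = -240*√(7 - 45/8) = -60*√22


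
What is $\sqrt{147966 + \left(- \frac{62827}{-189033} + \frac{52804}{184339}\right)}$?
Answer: $\frac{\sqrt{179669127062051409758082549}}{34846154187} \approx 384.66$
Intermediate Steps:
$\sqrt{147966 + \left(- \frac{62827}{-189033} + \frac{52804}{184339}\right)} = \sqrt{147966 + \left(\left(-62827\right) \left(- \frac{1}{189033}\right) + 52804 \cdot \frac{1}{184339}\right)} = \sqrt{147966 + \left(\frac{62827}{189033} + \frac{52804}{184339}\right)} = \sqrt{147966 + \frac{21563164885}{34846154187}} = \sqrt{\frac{5156067613598527}{34846154187}} = \frac{\sqrt{179669127062051409758082549}}{34846154187}$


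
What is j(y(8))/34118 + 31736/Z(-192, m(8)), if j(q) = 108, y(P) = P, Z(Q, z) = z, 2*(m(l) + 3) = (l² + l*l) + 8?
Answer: 541387934/1108835 ≈ 488.25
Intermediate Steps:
m(l) = 1 + l² (m(l) = -3 + ((l² + l*l) + 8)/2 = -3 + ((l² + l²) + 8)/2 = -3 + (2*l² + 8)/2 = -3 + (8 + 2*l²)/2 = -3 + (4 + l²) = 1 + l²)
j(y(8))/34118 + 31736/Z(-192, m(8)) = 108/34118 + 31736/(1 + 8²) = 108*(1/34118) + 31736/(1 + 64) = 54/17059 + 31736/65 = 541387934/1108835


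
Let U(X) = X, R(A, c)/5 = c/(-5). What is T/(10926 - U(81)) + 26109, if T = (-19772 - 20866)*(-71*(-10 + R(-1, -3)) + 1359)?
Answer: 69242659/3615 ≈ 19154.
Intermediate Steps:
R(A, c) = -c (R(A, c) = 5*(c/(-5)) = 5*(c*(-1/5)) = 5*(-c/5) = -c)
T = -75424128 (T = (-19772 - 20866)*(-71*(-10 - 1*(-3)) + 1359) = -40638*(-71*(-10 + 3) + 1359) = -40638*(-71*(-7) + 1359) = -40638*(497 + 1359) = -40638*1856 = -75424128)
T/(10926 - U(81)) + 26109 = -75424128/(10926 - 1*81) + 26109 = -75424128/(10926 - 81) + 26109 = -75424128/10845 + 26109 = -75424128*1/10845 + 26109 = -25141376/3615 + 26109 = 69242659/3615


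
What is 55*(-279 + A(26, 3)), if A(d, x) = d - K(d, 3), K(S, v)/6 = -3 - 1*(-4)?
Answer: -14245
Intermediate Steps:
K(S, v) = 6 (K(S, v) = 6*(-3 - 1*(-4)) = 6*(-3 + 4) = 6*1 = 6)
A(d, x) = -6 + d (A(d, x) = d - 1*6 = d - 6 = -6 + d)
55*(-279 + A(26, 3)) = 55*(-279 + (-6 + 26)) = 55*(-279 + 20) = 55*(-259) = -14245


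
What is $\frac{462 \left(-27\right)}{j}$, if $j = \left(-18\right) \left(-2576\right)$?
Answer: $- \frac{99}{368} \approx -0.26902$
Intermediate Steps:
$j = 46368$
$\frac{462 \left(-27\right)}{j} = \frac{462 \left(-27\right)}{46368} = \left(-12474\right) \frac{1}{46368} = - \frac{99}{368}$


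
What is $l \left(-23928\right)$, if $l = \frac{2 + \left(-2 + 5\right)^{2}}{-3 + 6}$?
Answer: $-87736$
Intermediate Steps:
$l = \frac{11}{3}$ ($l = \frac{2 + 3^{2}}{3} = \left(2 + 9\right) \frac{1}{3} = 11 \cdot \frac{1}{3} = \frac{11}{3} \approx 3.6667$)
$l \left(-23928\right) = \frac{11}{3} \left(-23928\right) = -87736$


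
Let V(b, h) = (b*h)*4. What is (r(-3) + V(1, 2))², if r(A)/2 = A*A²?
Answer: 2116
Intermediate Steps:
V(b, h) = 4*b*h
r(A) = 2*A³ (r(A) = 2*(A*A²) = 2*A³)
(r(-3) + V(1, 2))² = (2*(-3)³ + 4*1*2)² = (2*(-27) + 8)² = (-54 + 8)² = (-46)² = 2116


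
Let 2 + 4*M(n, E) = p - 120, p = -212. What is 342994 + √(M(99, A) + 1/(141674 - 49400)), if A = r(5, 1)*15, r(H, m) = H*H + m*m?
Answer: 342994 + I*√1051715847/3549 ≈ 3.4299e+5 + 9.1378*I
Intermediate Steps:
r(H, m) = H² + m²
A = 390 (A = (5² + 1²)*15 = (25 + 1)*15 = 26*15 = 390)
M(n, E) = -167/2 (M(n, E) = -½ + (-212 - 120)/4 = -½ + (¼)*(-332) = -½ - 83 = -167/2)
342994 + √(M(99, A) + 1/(141674 - 49400)) = 342994 + √(-167/2 + 1/(141674 - 49400)) = 342994 + √(-167/2 + 1/92274) = 342994 + √(-3852439/46137) = 342994 + I*√1051715847/3549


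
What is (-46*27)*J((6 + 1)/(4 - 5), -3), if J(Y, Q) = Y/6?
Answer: 1449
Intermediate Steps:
J(Y, Q) = Y/6 (J(Y, Q) = Y*(1/6) = Y/6)
(-46*27)*J((6 + 1)/(4 - 5), -3) = (-46*27)*(((6 + 1)/(4 - 5))/6) = -207*7/(-1) = -207*7*(-1) = -207*(-7) = -1242*(-7/6) = 1449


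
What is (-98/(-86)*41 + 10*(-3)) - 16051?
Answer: -689474/43 ≈ -16034.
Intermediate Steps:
(-98/(-86)*41 + 10*(-3)) - 16051 = (-98*(-1/86)*41 - 30) - 16051 = ((49/43)*41 - 30) - 16051 = (2009/43 - 30) - 16051 = 719/43 - 16051 = -689474/43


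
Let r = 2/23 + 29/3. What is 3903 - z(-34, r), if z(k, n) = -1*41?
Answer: 3944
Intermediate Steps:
r = 673/69 (r = 2*(1/23) + 29*(⅓) = 2/23 + 29/3 = 673/69 ≈ 9.7536)
z(k, n) = -41
3903 - z(-34, r) = 3903 - 1*(-41) = 3903 + 41 = 3944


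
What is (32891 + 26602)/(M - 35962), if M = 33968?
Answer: -59493/1994 ≈ -29.836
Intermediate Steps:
(32891 + 26602)/(M - 35962) = (32891 + 26602)/(33968 - 35962) = 59493/(-1994) = 59493*(-1/1994) = -59493/1994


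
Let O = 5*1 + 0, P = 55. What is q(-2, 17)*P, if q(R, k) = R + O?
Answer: 165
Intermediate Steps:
O = 5 (O = 5 + 0 = 5)
q(R, k) = 5 + R (q(R, k) = R + 5 = 5 + R)
q(-2, 17)*P = (5 - 2)*55 = 3*55 = 165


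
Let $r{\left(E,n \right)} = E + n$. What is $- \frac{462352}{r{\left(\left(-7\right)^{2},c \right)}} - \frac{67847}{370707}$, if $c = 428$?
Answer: $- \frac{57143161961}{58942413} \approx -969.47$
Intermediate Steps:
$- \frac{462352}{r{\left(\left(-7\right)^{2},c \right)}} - \frac{67847}{370707} = - \frac{462352}{\left(-7\right)^{2} + 428} - \frac{67847}{370707} = - \frac{462352}{49 + 428} - \frac{67847}{370707} = - \frac{462352}{477} - \frac{67847}{370707} = - \frac{57143161961}{58942413}$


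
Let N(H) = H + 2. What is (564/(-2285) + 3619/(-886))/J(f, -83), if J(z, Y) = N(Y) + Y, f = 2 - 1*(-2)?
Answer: 8769119/332019640 ≈ 0.026411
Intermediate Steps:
N(H) = 2 + H
f = 4 (f = 2 + 2 = 4)
J(z, Y) = 2 + 2*Y (J(z, Y) = (2 + Y) + Y = 2 + 2*Y)
(564/(-2285) + 3619/(-886))/J(f, -83) = (564/(-2285) + 3619/(-886))/(2 + 2*(-83)) = (564*(-1/2285) + 3619*(-1/886))/(2 - 166) = (-564/2285 - 3619/886)/(-164) = -8769119/2024510*(-1/164) = 8769119/332019640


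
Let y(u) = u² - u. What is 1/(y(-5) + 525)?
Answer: 1/555 ≈ 0.0018018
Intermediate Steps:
1/(y(-5) + 525) = 1/(-5*(-1 - 5) + 525) = 1/(-5*(-6) + 525) = 1/(30 + 525) = 1/555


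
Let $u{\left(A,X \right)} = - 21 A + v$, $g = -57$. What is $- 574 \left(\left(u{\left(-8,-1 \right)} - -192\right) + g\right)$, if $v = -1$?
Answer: $-173348$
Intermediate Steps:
$u{\left(A,X \right)} = -1 - 21 A$ ($u{\left(A,X \right)} = - 21 A - 1 = -1 - 21 A$)
$- 574 \left(\left(u{\left(-8,-1 \right)} - -192\right) + g\right) = - 574 \left(\left(\left(-1 - -168\right) - -192\right) - 57\right) = - 574 \left(\left(\left(-1 + 168\right) + 192\right) - 57\right) = - 574 \left(\left(167 + 192\right) - 57\right) = - 574 \left(359 - 57\right) = \left(-574\right) 302 = -173348$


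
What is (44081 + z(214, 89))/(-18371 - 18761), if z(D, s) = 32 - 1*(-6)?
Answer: -44119/37132 ≈ -1.1882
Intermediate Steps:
z(D, s) = 38 (z(D, s) = 32 + 6 = 38)
(44081 + z(214, 89))/(-18371 - 18761) = (44081 + 38)/(-18371 - 18761) = 44119/(-37132) = 44119*(-1/37132) = -44119/37132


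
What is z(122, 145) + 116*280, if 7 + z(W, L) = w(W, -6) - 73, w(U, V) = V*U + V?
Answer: 31662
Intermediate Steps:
w(U, V) = V + U*V (w(U, V) = U*V + V = V + U*V)
z(W, L) = -86 - 6*W (z(W, L) = -7 + (-6*(1 + W) - 73) = -7 + ((-6 - 6*W) - 73) = -7 + (-79 - 6*W) = -86 - 6*W)
z(122, 145) + 116*280 = (-86 - 6*122) + 116*280 = (-86 - 732) + 32480 = -818 + 32480 = 31662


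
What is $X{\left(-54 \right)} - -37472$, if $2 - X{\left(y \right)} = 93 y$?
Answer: $42496$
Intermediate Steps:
$X{\left(y \right)} = 2 - 93 y$
$X{\left(-54 \right)} - -37472 = \left(2 - -5022\right) - -37472 = \left(2 + 5022\right) + 37472 = 5024 + 37472 = 42496$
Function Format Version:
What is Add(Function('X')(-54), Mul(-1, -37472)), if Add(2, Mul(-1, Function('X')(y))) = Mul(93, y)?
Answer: 42496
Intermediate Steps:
Function('X')(y) = Add(2, Mul(-93, y)) (Function('X')(y) = Add(2, Mul(-1, Mul(93, y))) = Add(2, Mul(-93, y)))
Add(Function('X')(-54), Mul(-1, -37472)) = Add(Add(2, Mul(-93, -54)), Mul(-1, -37472)) = Add(Add(2, 5022), 37472) = Add(5024, 37472) = 42496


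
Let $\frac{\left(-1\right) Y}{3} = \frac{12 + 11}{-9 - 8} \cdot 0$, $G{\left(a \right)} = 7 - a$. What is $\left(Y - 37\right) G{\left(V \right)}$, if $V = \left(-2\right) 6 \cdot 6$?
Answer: $-2923$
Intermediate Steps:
$V = -72$ ($V = \left(-12\right) 6 = -72$)
$Y = 0$ ($Y = - 3 \frac{12 + 11}{-9 - 8} \cdot 0 = - 3 \frac{23}{-17} \cdot 0 = - 3 \cdot 23 \left(- \frac{1}{17}\right) 0 = - 3 \left(\left(- \frac{23}{17}\right) 0\right) = \left(-3\right) 0 = 0$)
$\left(Y - 37\right) G{\left(V \right)} = \left(0 - 37\right) \left(7 - -72\right) = - 37 \left(7 + 72\right) = \left(-37\right) 79 = -2923$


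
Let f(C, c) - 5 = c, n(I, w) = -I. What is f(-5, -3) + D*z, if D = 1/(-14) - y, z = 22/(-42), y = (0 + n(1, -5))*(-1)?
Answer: 251/98 ≈ 2.5612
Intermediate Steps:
f(C, c) = 5 + c
y = 1 (y = (0 - 1*1)*(-1) = (0 - 1)*(-1) = -1*(-1) = 1)
z = -11/21 (z = 22*(-1/42) = -11/21 ≈ -0.52381)
D = -15/14 (D = 1/(-14) - 1*1 = -1/14 - 1 = -15/14 ≈ -1.0714)
f(-5, -3) + D*z = (5 - 3) - 15/14*(-11/21) = 2 + 55/98 = 251/98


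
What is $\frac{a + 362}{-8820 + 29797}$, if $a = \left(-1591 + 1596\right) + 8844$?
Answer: $\frac{9211}{20977} \approx 0.4391$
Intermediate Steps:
$a = 8849$ ($a = 5 + 8844 = 8849$)
$\frac{a + 362}{-8820 + 29797} = \frac{8849 + 362}{-8820 + 29797} = \frac{9211}{20977}$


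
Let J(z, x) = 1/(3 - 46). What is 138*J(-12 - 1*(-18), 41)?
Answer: -138/43 ≈ -3.2093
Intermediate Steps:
J(z, x) = -1/43 (J(z, x) = 1/(-43) = -1/43)
138*J(-12 - 1*(-18), 41) = 138*(-1/43) = -138/43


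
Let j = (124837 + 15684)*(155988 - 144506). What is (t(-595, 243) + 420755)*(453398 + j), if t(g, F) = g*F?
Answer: 445715049158400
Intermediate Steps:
t(g, F) = F*g
j = 1613462122 (j = 140521*11482 = 1613462122)
(t(-595, 243) + 420755)*(453398 + j) = (243*(-595) + 420755)*(453398 + 1613462122) = (-144585 + 420755)*1613915520 = 276170*1613915520 = 445715049158400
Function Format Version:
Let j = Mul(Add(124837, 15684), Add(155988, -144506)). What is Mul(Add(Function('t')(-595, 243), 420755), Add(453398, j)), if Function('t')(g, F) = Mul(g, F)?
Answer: 445715049158400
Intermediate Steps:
Function('t')(g, F) = Mul(F, g)
j = 1613462122 (j = Mul(140521, 11482) = 1613462122)
Mul(Add(Function('t')(-595, 243), 420755), Add(453398, j)) = Mul(Add(Mul(243, -595), 420755), Add(453398, 1613462122)) = Mul(Add(-144585, 420755), 1613915520) = Mul(276170, 1613915520) = 445715049158400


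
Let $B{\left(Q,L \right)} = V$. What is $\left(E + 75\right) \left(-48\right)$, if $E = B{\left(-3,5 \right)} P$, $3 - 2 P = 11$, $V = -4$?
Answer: $-4368$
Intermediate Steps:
$B{\left(Q,L \right)} = -4$
$P = -4$ ($P = \frac{3}{2} - \frac{11}{2} = -4$)
$E = 16$ ($E = \left(-4\right) \left(-4\right) = 16$)
$\left(E + 75\right) \left(-48\right) = \left(16 + 75\right) \left(-48\right) = 91 \left(-48\right) = -4368$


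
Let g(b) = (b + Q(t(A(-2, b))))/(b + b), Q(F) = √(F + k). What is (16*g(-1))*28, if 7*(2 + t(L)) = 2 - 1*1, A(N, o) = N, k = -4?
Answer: 224 - 32*I*√287 ≈ 224.0 - 542.11*I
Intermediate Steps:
t(L) = -13/7 (t(L) = -2 + (2 - 1*1)/7 = -2 + (2 - 1)/7 = -2 + (⅐)*1 = -2 + ⅐ = -13/7)
Q(F) = √(-4 + F) (Q(F) = √(F - 4) = √(-4 + F))
g(b) = (b + I*√287/7)/(2*b) (g(b) = (b + √(-4 - 13/7))/(b + b) = (b + √(-41/7))/((2*b)) = (b + I*√287/7)*(1/(2*b)) = (b + I*√287/7)/(2*b))
(16*g(-1))*28 = (16*((1/14)*(7*(-1) + I*√287)/(-1)))*28 = (16*((1/14)*(-1)*(-7 + I*√287)))*28 = (16*(½ - I*√287/14))*28 = (8 - 8*I*√287/7)*28 = 224 - 32*I*√287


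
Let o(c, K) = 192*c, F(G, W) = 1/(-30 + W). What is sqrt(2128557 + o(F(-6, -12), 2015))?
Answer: sqrt(104299069)/7 ≈ 1459.0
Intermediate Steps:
sqrt(2128557 + o(F(-6, -12), 2015)) = sqrt(2128557 + 192/(-30 - 12)) = sqrt(2128557 + 192/(-42)) = sqrt(2128557 + 192*(-1/42)) = sqrt(2128557 - 32/7) = sqrt(14899867/7) = sqrt(104299069)/7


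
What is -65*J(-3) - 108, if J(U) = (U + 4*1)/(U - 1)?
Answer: -367/4 ≈ -91.750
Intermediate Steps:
J(U) = (4 + U)/(-1 + U) (J(U) = (U + 4)/(-1 + U) = (4 + U)/(-1 + U))
-65*J(-3) - 108 = -65*(4 - 3)/(-1 - 3) - 108 = -65/(-4) - 108 = -(-65)/4 - 108 = -65*(-1/4) - 108 = 65/4 - 108 = -367/4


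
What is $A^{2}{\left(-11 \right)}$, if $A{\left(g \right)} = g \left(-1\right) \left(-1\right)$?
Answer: $121$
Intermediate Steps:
$A{\left(g \right)} = g$ ($A{\left(g \right)} = - g \left(-1\right) = g$)
$A^{2}{\left(-11 \right)} = \left(-11\right)^{2} = 121$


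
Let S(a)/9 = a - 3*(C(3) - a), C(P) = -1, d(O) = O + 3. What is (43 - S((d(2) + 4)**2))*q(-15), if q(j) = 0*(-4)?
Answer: 0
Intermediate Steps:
d(O) = 3 + O
q(j) = 0
S(a) = 27 + 36*a (S(a) = 9*(a - 3*(-1 - a)) = 9*(a + (3 + 3*a)) = 9*(3 + 4*a) = 27 + 36*a)
(43 - S((d(2) + 4)**2))*q(-15) = (43 - (27 + 36*((3 + 2) + 4)**2))*0 = (43 - (27 + 36*(5 + 4)**2))*0 = (43 - (27 + 36*9**2))*0 = (43 - (27 + 36*81))*0 = (43 - (27 + 2916))*0 = (43 - 1*2943)*0 = (43 - 2943)*0 = -2900*0 = 0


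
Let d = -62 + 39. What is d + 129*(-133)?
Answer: -17180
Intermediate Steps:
d = -23
d + 129*(-133) = -23 + 129*(-133) = -23 - 17157 = -17180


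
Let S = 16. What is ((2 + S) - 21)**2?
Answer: 9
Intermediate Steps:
((2 + S) - 21)**2 = ((2 + 16) - 21)**2 = (18 - 21)**2 = (-3)**2 = 9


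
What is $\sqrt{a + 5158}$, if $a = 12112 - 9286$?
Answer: $4 \sqrt{499} \approx 89.353$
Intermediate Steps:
$a = 2826$ ($a = 12112 - 9286 = 2826$)
$\sqrt{a + 5158} = \sqrt{2826 + 5158} = \sqrt{7984} = 4 \sqrt{499}$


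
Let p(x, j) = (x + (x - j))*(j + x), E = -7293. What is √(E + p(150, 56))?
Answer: √42971 ≈ 207.29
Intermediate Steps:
p(x, j) = (j + x)*(-j + 2*x) (p(x, j) = (-j + 2*x)*(j + x) = (j + x)*(-j + 2*x))
√(E + p(150, 56)) = √(-7293 + (-1*56² + 2*150² + 56*150)) = √(-7293 + (-1*3136 + 2*22500 + 8400)) = √(-7293 + (-3136 + 45000 + 8400)) = √(-7293 + 50264) = √42971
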